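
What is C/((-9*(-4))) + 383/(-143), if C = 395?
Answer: 42697/5148 ≈ 8.2939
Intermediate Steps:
C/((-9*(-4))) + 383/(-143) = 395/((-9*(-4))) + 383/(-143) = 395/36 + 383*(-1/143) = 395*(1/36) - 383/143 = 395/36 - 383/143 = 42697/5148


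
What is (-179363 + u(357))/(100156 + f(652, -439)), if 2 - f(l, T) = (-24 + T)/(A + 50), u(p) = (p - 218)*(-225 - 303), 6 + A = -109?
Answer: -16429075/6509807 ≈ -2.5237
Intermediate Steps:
A = -115 (A = -6 - 109 = -115)
u(p) = 115104 - 528*p (u(p) = (-218 + p)*(-528) = 115104 - 528*p)
f(l, T) = 106/65 + T/65 (f(l, T) = 2 - (-24 + T)/(-115 + 50) = 2 - (-24 + T)/(-65) = 2 - (-24 + T)*(-1)/65 = 2 - (24/65 - T/65) = 2 + (-24/65 + T/65) = 106/65 + T/65)
(-179363 + u(357))/(100156 + f(652, -439)) = (-179363 + (115104 - 528*357))/(100156 + (106/65 + (1/65)*(-439))) = (-179363 + (115104 - 188496))/(100156 + (106/65 - 439/65)) = (-179363 - 73392)/(100156 - 333/65) = -252755/6509807/65 = -252755*65/6509807 = -16429075/6509807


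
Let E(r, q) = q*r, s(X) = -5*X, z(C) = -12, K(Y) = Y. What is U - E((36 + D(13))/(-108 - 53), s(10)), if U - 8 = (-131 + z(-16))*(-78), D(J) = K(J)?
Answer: 256376/23 ≈ 11147.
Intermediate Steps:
D(J) = J
U = 11162 (U = 8 + (-131 - 12)*(-78) = 8 - 143*(-78) = 8 + 11154 = 11162)
U - E((36 + D(13))/(-108 - 53), s(10)) = 11162 - (-5*10)*(36 + 13)/(-108 - 53) = 11162 - (-50)*49/(-161) = 11162 - (-50)*49*(-1/161) = 11162 - (-50)*(-7)/23 = 11162 - 1*350/23 = 11162 - 350/23 = 256376/23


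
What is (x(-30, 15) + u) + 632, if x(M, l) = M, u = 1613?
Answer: 2215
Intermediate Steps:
(x(-30, 15) + u) + 632 = (-30 + 1613) + 632 = 1583 + 632 = 2215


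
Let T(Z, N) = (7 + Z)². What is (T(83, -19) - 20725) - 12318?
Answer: -24943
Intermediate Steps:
(T(83, -19) - 20725) - 12318 = ((7 + 83)² - 20725) - 12318 = (90² - 20725) - 12318 = (8100 - 20725) - 12318 = -12625 - 12318 = -24943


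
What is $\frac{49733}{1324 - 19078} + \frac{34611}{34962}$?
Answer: $- \frac{93690121}{51726279} \approx -1.8113$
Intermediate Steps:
$\frac{49733}{1324 - 19078} + \frac{34611}{34962} = \frac{49733}{-17754} + 34611 \cdot \frac{1}{34962} = 49733 \left(- \frac{1}{17754}\right) + \frac{11537}{11654} = - \frac{49733}{17754} + \frac{11537}{11654} = - \frac{93690121}{51726279}$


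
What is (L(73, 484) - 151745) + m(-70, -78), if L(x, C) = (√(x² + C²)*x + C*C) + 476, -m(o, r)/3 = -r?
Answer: 82753 + 73*√239585 ≈ 1.1848e+5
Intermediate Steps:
m(o, r) = 3*r (m(o, r) = -(-3)*r = 3*r)
L(x, C) = 476 + C² + x*√(C² + x²) (L(x, C) = (√(C² + x²)*x + C²) + 476 = (x*√(C² + x²) + C²) + 476 = (C² + x*√(C² + x²)) + 476 = 476 + C² + x*√(C² + x²))
(L(73, 484) - 151745) + m(-70, -78) = ((476 + 484² + 73*√(484² + 73²)) - 151745) + 3*(-78) = ((476 + 234256 + 73*√(234256 + 5329)) - 151745) - 234 = ((476 + 234256 + 73*√239585) - 151745) - 234 = ((234732 + 73*√239585) - 151745) - 234 = (82987 + 73*√239585) - 234 = 82753 + 73*√239585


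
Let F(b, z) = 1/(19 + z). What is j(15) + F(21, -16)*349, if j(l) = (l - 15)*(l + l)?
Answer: 349/3 ≈ 116.33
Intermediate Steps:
j(l) = 2*l*(-15 + l) (j(l) = (-15 + l)*(2*l) = 2*l*(-15 + l))
j(15) + F(21, -16)*349 = 2*15*(-15 + 15) + 349/(19 - 16) = 2*15*0 + 349/3 = 0 + (⅓)*349 = 0 + 349/3 = 349/3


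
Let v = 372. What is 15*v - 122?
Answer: 5458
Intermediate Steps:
15*v - 122 = 15*372 - 122 = 5580 - 122 = 5458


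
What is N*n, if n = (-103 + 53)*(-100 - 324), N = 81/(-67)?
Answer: -1717200/67 ≈ -25630.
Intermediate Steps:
N = -81/67 (N = 81*(-1/67) = -81/67 ≈ -1.2090)
n = 21200 (n = -50*(-424) = 21200)
N*n = -81/67*21200 = -1717200/67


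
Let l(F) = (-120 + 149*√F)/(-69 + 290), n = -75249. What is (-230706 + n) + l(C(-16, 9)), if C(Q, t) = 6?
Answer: -67616175/221 + 149*√6/221 ≈ -3.0595e+5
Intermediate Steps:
l(F) = -120/221 + 149*√F/221 (l(F) = (-120 + 149*√F)/221 = (-120 + 149*√F)*(1/221) = -120/221 + 149*√F/221)
(-230706 + n) + l(C(-16, 9)) = (-230706 - 75249) + (-120/221 + 149*√6/221) = -305955 + (-120/221 + 149*√6/221) = -67616175/221 + 149*√6/221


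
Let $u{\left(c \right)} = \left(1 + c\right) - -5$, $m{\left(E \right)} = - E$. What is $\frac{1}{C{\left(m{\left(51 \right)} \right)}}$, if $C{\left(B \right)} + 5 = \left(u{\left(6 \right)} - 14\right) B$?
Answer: $\frac{1}{97} \approx 0.010309$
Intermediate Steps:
$u{\left(c \right)} = 6 + c$ ($u{\left(c \right)} = \left(1 + c\right) + 5 = 6 + c$)
$C{\left(B \right)} = -5 - 2 B$ ($C{\left(B \right)} = -5 + \left(\left(6 + 6\right) - 14\right) B = -5 + \left(12 - 14\right) B = -5 - 2 B$)
$\frac{1}{C{\left(m{\left(51 \right)} \right)}} = \frac{1}{-5 - 2 \left(\left(-1\right) 51\right)} = \frac{1}{-5 - -102} = \frac{1}{-5 + 102} = \frac{1}{97}$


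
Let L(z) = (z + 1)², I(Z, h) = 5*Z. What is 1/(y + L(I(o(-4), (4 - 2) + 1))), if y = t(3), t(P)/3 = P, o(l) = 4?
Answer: 1/450 ≈ 0.0022222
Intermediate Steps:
t(P) = 3*P
L(z) = (1 + z)²
y = 9 (y = 3*3 = 9)
1/(y + L(I(o(-4), (4 - 2) + 1))) = 1/(9 + (1 + 5*4)²) = 1/(9 + (1 + 20)²) = 1/(9 + 21²) = 1/(9 + 441) = 1/450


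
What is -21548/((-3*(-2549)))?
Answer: -21548/7647 ≈ -2.8178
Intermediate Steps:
-21548/((-3*(-2549))) = -21548/7647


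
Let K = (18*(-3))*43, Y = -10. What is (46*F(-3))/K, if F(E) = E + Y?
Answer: 299/1161 ≈ 0.25754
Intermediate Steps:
F(E) = -10 + E (F(E) = E - 10 = -10 + E)
K = -2322 (K = -54*43 = -2322)
(46*F(-3))/K = (46*(-10 - 3))/(-2322) = (46*(-13))*(-1/2322) = -598*(-1/2322) = 299/1161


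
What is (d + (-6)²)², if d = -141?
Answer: 11025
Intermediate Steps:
(d + (-6)²)² = (-141 + (-6)²)² = (-141 + 36)² = (-105)² = 11025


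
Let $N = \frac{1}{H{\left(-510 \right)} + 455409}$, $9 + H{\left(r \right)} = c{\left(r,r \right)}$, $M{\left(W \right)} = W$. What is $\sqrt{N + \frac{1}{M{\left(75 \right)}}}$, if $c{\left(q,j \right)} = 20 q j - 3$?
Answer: $\frac{8 \sqrt{18522317778}}{9428995} \approx 0.11547$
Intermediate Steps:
$c{\left(q,j \right)} = -3 + 20 j q$ ($c{\left(q,j \right)} = 20 j q - 3 = -3 + 20 j q$)
$H{\left(r \right)} = -12 + 20 r^{2}$ ($H{\left(r \right)} = -9 + \left(-3 + 20 r r\right) = -9 + \left(-3 + 20 r^{2}\right) = -12 + 20 r^{2}$)
$N = \frac{1}{5657397}$ ($N = \frac{1}{\left(-12 + 20 \left(-510\right)^{2}\right) + 455409} = \frac{1}{\left(-12 + 20 \cdot 260100\right) + 455409} = \frac{1}{\left(-12 + 5202000\right) + 455409} = \frac{1}{5201988 + 455409} = \frac{1}{5657397} \approx 1.7676 \cdot 10^{-7}$)
$\sqrt{N + \frac{1}{M{\left(75 \right)}}} = \sqrt{\frac{1}{5657397} + \frac{1}{75}} = \sqrt{\frac{628608}{47144975}} = \frac{8 \sqrt{18522317778}}{9428995}$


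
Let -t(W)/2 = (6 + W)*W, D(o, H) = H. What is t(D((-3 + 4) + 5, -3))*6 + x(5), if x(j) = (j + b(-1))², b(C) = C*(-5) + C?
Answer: 189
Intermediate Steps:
t(W) = -2*W*(6 + W) (t(W) = -2*(6 + W)*W = -2*W*(6 + W))
b(C) = -4*C (b(C) = -5*C + C = -4*C)
x(j) = (4 + j)² (x(j) = (j - 4*(-1))² = (j + 4)² = (4 + j)²)
t(D((-3 + 4) + 5, -3))*6 + x(5) = -2*(-3)*(6 - 3)*6 + (4 + 5)² = -2*(-3)*3*6 + 9² = 18*6 + 81 = 108 + 81 = 189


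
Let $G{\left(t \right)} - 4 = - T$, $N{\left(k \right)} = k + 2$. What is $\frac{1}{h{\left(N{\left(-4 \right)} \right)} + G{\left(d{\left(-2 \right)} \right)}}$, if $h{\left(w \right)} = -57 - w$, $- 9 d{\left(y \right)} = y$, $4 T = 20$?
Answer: $- \frac{1}{56} \approx -0.017857$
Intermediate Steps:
$T = 5$ ($T = \frac{1}{4} \cdot 20 = 5$)
$d{\left(y \right)} = - \frac{y}{9}$
$N{\left(k \right)} = 2 + k$
$G{\left(t \right)} = -1$ ($G{\left(t \right)} = 4 - 5 = -1$)
$\frac{1}{h{\left(N{\left(-4 \right)} \right)} + G{\left(d{\left(-2 \right)} \right)}} = \frac{1}{\left(-57 - \left(2 - 4\right)\right) - 1} = \frac{1}{\left(-57 - -2\right) - 1} = \frac{1}{\left(-57 + 2\right) - 1} = \frac{1}{-55 - 1} = \frac{1}{-56} = - \frac{1}{56}$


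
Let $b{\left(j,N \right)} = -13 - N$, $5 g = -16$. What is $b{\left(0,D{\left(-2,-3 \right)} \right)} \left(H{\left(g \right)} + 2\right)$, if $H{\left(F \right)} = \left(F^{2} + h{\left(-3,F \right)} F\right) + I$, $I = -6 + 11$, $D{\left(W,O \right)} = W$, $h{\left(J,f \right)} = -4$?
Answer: $- \frac{8261}{25} \approx -330.44$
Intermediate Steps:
$g = - \frac{16}{5}$ ($g = \frac{1}{5} \left(-16\right) = - \frac{16}{5} \approx -3.2$)
$I = 5$
$H{\left(F \right)} = 5 + F^{2} - 4 F$ ($H{\left(F \right)} = \left(F^{2} - 4 F\right) + 5 = 5 + F^{2} - 4 F$)
$b{\left(0,D{\left(-2,-3 \right)} \right)} \left(H{\left(g \right)} + 2\right) = \left(-13 - -2\right) \left(\left(5 + \left(- \frac{16}{5}\right)^{2} - - \frac{64}{5}\right) + 2\right) = \left(-13 + 2\right) \left(\left(5 + \frac{256}{25} + \frac{64}{5}\right) + 2\right) = - 11 \left(\frac{701}{25} + 2\right) = \left(-11\right) \frac{751}{25} = - \frac{8261}{25}$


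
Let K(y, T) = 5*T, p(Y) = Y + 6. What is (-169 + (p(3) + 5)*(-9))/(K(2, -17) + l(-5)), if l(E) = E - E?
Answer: 59/17 ≈ 3.4706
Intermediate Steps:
p(Y) = 6 + Y
l(E) = 0
(-169 + (p(3) + 5)*(-9))/(K(2, -17) + l(-5)) = (-169 + ((6 + 3) + 5)*(-9))/(5*(-17) + 0) = (-169 + (9 + 5)*(-9))/(-85 + 0) = (-169 + 14*(-9))/(-85) = (-169 - 126)*(-1/85) = -295*(-1/85) = 59/17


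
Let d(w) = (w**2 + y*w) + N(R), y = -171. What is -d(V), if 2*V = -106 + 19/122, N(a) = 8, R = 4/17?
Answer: -706003869/59536 ≈ -11858.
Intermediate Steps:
R = 4/17 (R = 4*(1/17) = 4/17 ≈ 0.23529)
V = -12913/244 (V = (-106 + 19/122)/2 = (1/2)*(-12913/122) = -12913/244 ≈ -52.922)
d(w) = 8 + w**2 - 171*w (d(w) = (w**2 - 171*w) + 8 = 8 + w**2 - 171*w)
-d(V) = -(8 + (-12913/244)**2 - 171*(-12913/244)) = -(8 + 166745569/59536 + 2208123/244) = -1*706003869/59536 = -706003869/59536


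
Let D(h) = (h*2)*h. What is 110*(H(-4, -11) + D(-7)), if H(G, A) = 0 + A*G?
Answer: 15620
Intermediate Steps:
D(h) = 2*h² (D(h) = (2*h)*h = 2*h²)
H(G, A) = A*G
110*(H(-4, -11) + D(-7)) = 110*(-11*(-4) + 2*(-7)²) = 110*(44 + 2*49) = 110*(44 + 98) = 110*142 = 15620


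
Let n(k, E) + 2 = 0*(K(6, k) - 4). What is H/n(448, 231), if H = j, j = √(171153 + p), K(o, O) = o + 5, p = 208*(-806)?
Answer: -√3505/2 ≈ -29.602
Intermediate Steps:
p = -167648
K(o, O) = 5 + o
j = √3505 (j = √(171153 - 167648) = √3505 ≈ 59.203)
n(k, E) = -2 (n(k, E) = -2 + 0*((5 + 6) - 4) = -2 + 0*(11 - 4) = -2 + 0*7 = -2 + 0 = -2)
H = √3505 ≈ 59.203
H/n(448, 231) = √3505/(-2) = √3505*(-½) = -√3505/2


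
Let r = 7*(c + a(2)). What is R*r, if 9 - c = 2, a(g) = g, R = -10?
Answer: -630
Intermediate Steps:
c = 7 (c = 9 - 1*2 = 9 - 2 = 7)
r = 63 (r = 7*(7 + 2) = 7*9 = 63)
R*r = -10*63 = -630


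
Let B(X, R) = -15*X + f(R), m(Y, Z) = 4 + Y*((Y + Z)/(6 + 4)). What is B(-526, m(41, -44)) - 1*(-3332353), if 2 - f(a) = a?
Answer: 33402533/10 ≈ 3.3403e+6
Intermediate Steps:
f(a) = 2 - a
m(Y, Z) = 4 + Y*(Y/10 + Z/10) (m(Y, Z) = 4 + Y*((Y + Z)/10) = 4 + Y*((Y + Z)*(⅒)) = 4 + Y*(Y/10 + Z/10))
B(X, R) = 2 - R - 15*X (B(X, R) = -15*X + (2 - R) = 2 - R - 15*X)
B(-526, m(41, -44)) - 1*(-3332353) = (2 - (4 + (⅒)*41² + (⅒)*41*(-44)) - 15*(-526)) - 1*(-3332353) = (2 - (4 + (⅒)*1681 - 902/5) + 7890) + 3332353 = (2 - (4 + 1681/10 - 902/5) + 7890) + 3332353 = (2 - 1*(-83/10) + 7890) + 3332353 = (2 + 83/10 + 7890) + 3332353 = 79003/10 + 3332353 = 33402533/10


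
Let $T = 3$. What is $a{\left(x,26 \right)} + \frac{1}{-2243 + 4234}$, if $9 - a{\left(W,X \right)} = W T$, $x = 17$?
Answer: $- \frac{83621}{1991} \approx -42.0$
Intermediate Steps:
$a{\left(W,X \right)} = 9 - 3 W$ ($a{\left(W,X \right)} = 9 - W 3 = 9 - 3 W$)
$a{\left(x,26 \right)} + \frac{1}{-2243 + 4234} = \left(9 - 51\right) + \frac{1}{-2243 + 4234} = \left(9 - 51\right) + \frac{1}{1991} = -42 + \frac{1}{1991} = - \frac{83621}{1991}$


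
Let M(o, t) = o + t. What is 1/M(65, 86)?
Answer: 1/151 ≈ 0.0066225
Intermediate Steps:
1/M(65, 86) = 1/(65 + 86) = 1/151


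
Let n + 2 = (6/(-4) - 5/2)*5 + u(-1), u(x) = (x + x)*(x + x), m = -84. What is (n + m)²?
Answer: 10404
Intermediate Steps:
u(x) = 4*x² (u(x) = (2*x)*(2*x) = 4*x²)
n = -18 (n = -2 + ((6/(-4) - 5/2)*5 + 4*(-1)²) = -2 + ((6*(-¼) - 5*½)*5 + 4*1) = -2 + ((-3/2 - 5/2)*5 + 4) = -2 + (-4*5 + 4) = -2 + (-20 + 4) = -2 - 16 = -18)
(n + m)² = (-18 - 84)² = (-102)² = 10404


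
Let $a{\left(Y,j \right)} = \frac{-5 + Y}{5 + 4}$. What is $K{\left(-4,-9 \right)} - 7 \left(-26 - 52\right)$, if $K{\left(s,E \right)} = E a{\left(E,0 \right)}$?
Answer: $560$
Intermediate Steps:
$a{\left(Y,j \right)} = - \frac{5}{9} + \frac{Y}{9}$ ($a{\left(Y,j \right)} = \frac{-5 + Y}{9} = \left(-5 + Y\right) \frac{1}{9} = - \frac{5}{9} + \frac{Y}{9}$)
$K{\left(s,E \right)} = E \left(- \frac{5}{9} + \frac{E}{9}\right)$
$K{\left(-4,-9 \right)} - 7 \left(-26 - 52\right) = \frac{1}{9} \left(-9\right) \left(-5 - 9\right) - 7 \left(-26 - 52\right) = \frac{1}{9} \left(-9\right) \left(-14\right) - 7 \left(-26 - 52\right) = 14 - -546 = 14 + 546 = 560$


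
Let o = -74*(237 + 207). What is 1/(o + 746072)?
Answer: 1/713216 ≈ 1.4021e-6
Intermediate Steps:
o = -32856 (o = -74*444 = -32856)
1/(o + 746072) = 1/(-32856 + 746072) = 1/713216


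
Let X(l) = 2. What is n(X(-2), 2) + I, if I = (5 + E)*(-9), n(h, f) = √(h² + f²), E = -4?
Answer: -9 + 2*√2 ≈ -6.1716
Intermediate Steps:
n(h, f) = √(f² + h²)
I = -9 (I = (5 - 4)*(-9) = 1*(-9) = -9)
n(X(-2), 2) + I = √(2² + 2²) - 9 = √(4 + 4) - 9 = √8 - 9 = 2*√2 - 9 = -9 + 2*√2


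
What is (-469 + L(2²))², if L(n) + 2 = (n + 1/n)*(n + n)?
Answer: 190969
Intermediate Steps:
L(n) = -2 + 2*n*(n + 1/n) (L(n) = -2 + (n + 1/n)*(n + n) = -2 + (n + 1/n)*(2*n) = -2 + 2*n*(n + 1/n))
(-469 + L(2²))² = (-469 + 2*(2²)²)² = (-469 + 2*4²)² = (-469 + 2*16)² = (-469 + 32)² = (-437)² = 190969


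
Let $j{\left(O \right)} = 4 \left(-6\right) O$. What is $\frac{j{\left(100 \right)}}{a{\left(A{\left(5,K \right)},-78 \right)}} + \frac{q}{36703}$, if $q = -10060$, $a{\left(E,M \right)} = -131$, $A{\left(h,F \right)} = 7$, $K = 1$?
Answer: $\frac{86769340}{4808093} \approx 18.047$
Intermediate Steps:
$j{\left(O \right)} = - 24 O$
$\frac{j{\left(100 \right)}}{a{\left(A{\left(5,K \right)},-78 \right)}} + \frac{q}{36703} = \frac{\left(-24\right) 100}{-131} - \frac{10060}{36703} = \left(-2400\right) \left(- \frac{1}{131}\right) - \frac{10060}{36703} = \frac{2400}{131} - \frac{10060}{36703} = \frac{86769340}{4808093}$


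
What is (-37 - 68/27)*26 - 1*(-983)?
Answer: -1201/27 ≈ -44.482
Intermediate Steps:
(-37 - 68/27)*26 - 1*(-983) = (-37 - 68*1/27)*26 + 983 = (-37 - 68/27)*26 + 983 = -1067/27*26 + 983 = -27742/27 + 983 = -1201/27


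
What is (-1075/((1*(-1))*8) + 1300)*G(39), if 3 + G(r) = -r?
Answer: -240975/4 ≈ -60244.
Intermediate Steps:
G(r) = -3 - r
(-1075/((1*(-1))*8) + 1300)*G(39) = (-1075/((1*(-1))*8) + 1300)*(-3 - 1*39) = (-1075/((-1*8)) + 1300)*(-3 - 39) = (-1075/(-8) + 1300)*(-42) = (-1075*(-⅛) + 1300)*(-42) = (1075/8 + 1300)*(-42) = (11475/8)*(-42) = -240975/4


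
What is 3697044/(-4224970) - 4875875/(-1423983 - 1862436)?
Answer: 4225194976657/6942510841215 ≈ 0.60860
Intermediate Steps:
3697044/(-4224970) - 4875875/(-1423983 - 1862436) = 3697044*(-1/4224970) - 4875875/(-3286419) = -1848522/2112485 - 4875875*(-1/3286419) = -1848522/2112485 + 4875875/3286419 = 4225194976657/6942510841215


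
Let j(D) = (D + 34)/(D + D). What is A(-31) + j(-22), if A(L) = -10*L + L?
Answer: 3066/11 ≈ 278.73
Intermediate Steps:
j(D) = (34 + D)/(2*D) (j(D) = (34 + D)/((2*D)) = (34 + D)*(1/(2*D)) = (34 + D)/(2*D))
A(L) = -9*L
A(-31) + j(-22) = -9*(-31) + (½)*(34 - 22)/(-22) = 279 + (½)*(-1/22)*12 = 279 - 3/11 = 3066/11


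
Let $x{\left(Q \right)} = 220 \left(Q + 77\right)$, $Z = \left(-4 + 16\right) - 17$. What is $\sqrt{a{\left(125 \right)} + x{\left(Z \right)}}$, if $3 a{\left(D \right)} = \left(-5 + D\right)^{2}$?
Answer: $4 \sqrt{1290} \approx 143.67$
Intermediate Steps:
$a{\left(D \right)} = \frac{\left(-5 + D\right)^{2}}{3}$
$Z = -5$ ($Z = 12 - 17 = -5$)
$x{\left(Q \right)} = 16940 + 220 Q$ ($x{\left(Q \right)} = 220 \left(77 + Q\right) = 16940 + 220 Q$)
$\sqrt{a{\left(125 \right)} + x{\left(Z \right)}} = \sqrt{\frac{\left(-5 + 125\right)^{2}}{3} + \left(16940 + 220 \left(-5\right)\right)} = \sqrt{\frac{120^{2}}{3} + \left(16940 - 1100\right)} = \sqrt{\frac{1}{3} \cdot 14400 + 15840} = \sqrt{4800 + 15840} = \sqrt{20640} = 4 \sqrt{1290}$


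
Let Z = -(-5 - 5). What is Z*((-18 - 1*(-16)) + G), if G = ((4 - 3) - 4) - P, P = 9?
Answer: -140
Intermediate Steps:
G = -12 (G = ((4 - 3) - 4) - 1*9 = (1 - 4) - 9 = -3 - 9 = -12)
Z = 10 (Z = -1*(-10) = 10)
Z*((-18 - 1*(-16)) + G) = 10*((-18 - 1*(-16)) - 12) = 10*((-18 + 16) - 12) = 10*(-2 - 12) = 10*(-14) = -140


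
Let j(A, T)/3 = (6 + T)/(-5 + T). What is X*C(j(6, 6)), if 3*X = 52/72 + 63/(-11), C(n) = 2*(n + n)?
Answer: -7928/33 ≈ -240.24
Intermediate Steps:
j(A, T) = 3*(6 + T)/(-5 + T) (j(A, T) = 3*((6 + T)/(-5 + T)) = 3*(6 + T)/(-5 + T))
C(n) = 4*n (C(n) = 2*(2*n) = 4*n)
X = -991/594 (X = (52/72 + 63/(-11))/3 = (52*(1/72) + 63*(-1/11))/3 = (13/18 - 63/11)/3 = (⅓)*(-991/198) = -991/594 ≈ -1.6684)
X*C(j(6, 6)) = -1982*3*(6 + 6)/(-5 + 6)/297 = -1982*3*12/1/297 = -1982*3*1*12/297 = -1982*36/297 = -991/594*144 = -7928/33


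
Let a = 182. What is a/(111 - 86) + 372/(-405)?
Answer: 4294/675 ≈ 6.3615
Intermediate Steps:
a/(111 - 86) + 372/(-405) = 182/(111 - 86) + 372/(-405) = 182/25 + 372*(-1/405) = 182*(1/25) - 124/135 = 182/25 - 124/135 = 4294/675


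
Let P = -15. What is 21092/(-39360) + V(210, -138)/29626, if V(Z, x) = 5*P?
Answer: -78477949/145759920 ≈ -0.53841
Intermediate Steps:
V(Z, x) = -75 (V(Z, x) = 5*(-15) = -75)
21092/(-39360) + V(210, -138)/29626 = 21092/(-39360) - 75/29626 = 21092*(-1/39360) - 75*1/29626 = -5273/9840 - 75/29626 = -78477949/145759920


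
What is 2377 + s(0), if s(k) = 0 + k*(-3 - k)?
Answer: 2377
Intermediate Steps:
s(k) = k*(-3 - k)
2377 + s(0) = 2377 - 1*0*(3 + 0) = 2377 - 1*0*3 = 2377 + 0 = 2377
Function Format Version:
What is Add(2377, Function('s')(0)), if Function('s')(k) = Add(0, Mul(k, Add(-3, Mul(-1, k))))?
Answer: 2377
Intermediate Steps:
Function('s')(k) = Mul(k, Add(-3, Mul(-1, k)))
Add(2377, Function('s')(0)) = Add(2377, Mul(-1, 0, Add(3, 0))) = Add(2377, Mul(-1, 0, 3)) = Add(2377, 0) = 2377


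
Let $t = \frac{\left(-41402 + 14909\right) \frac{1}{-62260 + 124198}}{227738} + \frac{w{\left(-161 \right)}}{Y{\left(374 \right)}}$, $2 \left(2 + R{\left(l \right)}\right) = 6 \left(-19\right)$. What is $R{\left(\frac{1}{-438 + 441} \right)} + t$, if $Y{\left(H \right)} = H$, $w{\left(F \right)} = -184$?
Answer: $- \frac{52308402722897}{879251325876} \approx -59.492$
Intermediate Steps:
$R{\left(l \right)} = -59$ ($R{\left(l \right)} = -2 + \frac{6 \left(-19\right)}{2} = -2 + \frac{1}{2} \left(-114\right) = -2 - 57 = -59$)
$t = - \frac{432574496213}{879251325876}$ ($t = \frac{\left(-41402 + 14909\right) \frac{1}{-62260 + 124198}}{227738} - \frac{184}{374} = - \frac{26493}{61938} \cdot \frac{1}{227738} - \frac{92}{187} = \left(-26493\right) \frac{1}{61938} \cdot \frac{1}{227738} - \frac{92}{187} = \left(- \frac{8831}{20646}\right) \frac{1}{227738} - \frac{92}{187} = - \frac{8831}{4701878748} - \frac{92}{187} = - \frac{432574496213}{879251325876} \approx -0.49198$)
$R{\left(\frac{1}{-438 + 441} \right)} + t = -59 - \frac{432574496213}{879251325876} = - \frac{52308402722897}{879251325876}$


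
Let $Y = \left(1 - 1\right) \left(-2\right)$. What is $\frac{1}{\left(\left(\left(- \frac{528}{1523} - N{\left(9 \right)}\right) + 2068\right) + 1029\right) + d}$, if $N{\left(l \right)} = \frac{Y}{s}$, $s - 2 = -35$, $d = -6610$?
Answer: $- \frac{1523}{5350827} \approx -0.00028463$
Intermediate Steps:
$s = -33$ ($s = 2 - 35 = -33$)
$Y = 0$ ($Y = 0 \left(-2\right) = 0$)
$N{\left(l \right)} = 0$ ($N{\left(l \right)} = \frac{0}{-33} = 0 \left(- \frac{1}{33}\right) = 0$)
$\frac{1}{\left(\left(\left(- \frac{528}{1523} - N{\left(9 \right)}\right) + 2068\right) + 1029\right) + d} = \frac{1}{\left(\left(\left(- \frac{528}{1523} - 0\right) + 2068\right) + 1029\right) - 6610} = \frac{1}{\left(\left(\left(\left(-528\right) \frac{1}{1523} + 0\right) + 2068\right) + 1029\right) - 6610} = \frac{1}{\left(\left(\left(- \frac{528}{1523} + 0\right) + 2068\right) + 1029\right) - 6610} = \frac{1}{\left(\left(- \frac{528}{1523} + 2068\right) + 1029\right) - 6610} = \frac{1}{\left(\frac{3149036}{1523} + 1029\right) - 6610} = \frac{1}{\frac{4716203}{1523} - 6610} = \frac{1}{- \frac{5350827}{1523}} = - \frac{1523}{5350827}$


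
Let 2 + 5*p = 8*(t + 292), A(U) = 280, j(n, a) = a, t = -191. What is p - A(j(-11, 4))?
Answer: -594/5 ≈ -118.80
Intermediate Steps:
p = 806/5 (p = -2/5 + (8*(-191 + 292))/5 = -2/5 + (8*101)/5 = -2/5 + (1/5)*808 = -2/5 + 808/5 = 806/5 ≈ 161.20)
p - A(j(-11, 4)) = 806/5 - 1*280 = 806/5 - 280 = -594/5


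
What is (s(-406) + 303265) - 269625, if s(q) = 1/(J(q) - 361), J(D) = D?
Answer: 25801879/767 ≈ 33640.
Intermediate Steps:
s(q) = 1/(-361 + q) (s(q) = 1/(q - 361) = 1/(-361 + q))
(s(-406) + 303265) - 269625 = (1/(-361 - 406) + 303265) - 269625 = (1/(-767) + 303265) - 269625 = (-1/767 + 303265) - 269625 = 232604254/767 - 269625 = 25801879/767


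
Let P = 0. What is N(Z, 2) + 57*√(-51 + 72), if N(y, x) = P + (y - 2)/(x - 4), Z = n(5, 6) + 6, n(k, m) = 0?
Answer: -2 + 57*√21 ≈ 259.21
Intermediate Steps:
Z = 6 (Z = 0 + 6 = 6)
N(y, x) = (-2 + y)/(-4 + x) (N(y, x) = 0 + (y - 2)/(x - 4) = 0 + (-2 + y)/(-4 + x) = (-2 + y)/(-4 + x))
N(Z, 2) + 57*√(-51 + 72) = (-2 + 6)/(-4 + 2) + 57*√(-51 + 72) = 4/(-2) + 57*√21 = -½*4 + 57*√21 = -2 + 57*√21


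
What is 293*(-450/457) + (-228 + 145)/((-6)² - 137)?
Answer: -13278919/46157 ≈ -287.69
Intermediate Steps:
293*(-450/457) + (-228 + 145)/((-6)² - 137) = 293*(-450*1/457) - 83/(36 - 137) = 293*(-450/457) - 83/(-101) = -131850/457 - 83*(-1/101) = -131850/457 + 83/101 = -13278919/46157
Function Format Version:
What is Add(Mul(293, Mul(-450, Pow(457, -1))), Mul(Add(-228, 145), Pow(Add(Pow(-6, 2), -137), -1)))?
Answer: Rational(-13278919, 46157) ≈ -287.69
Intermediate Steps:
Add(Mul(293, Mul(-450, Pow(457, -1))), Mul(Add(-228, 145), Pow(Add(Pow(-6, 2), -137), -1))) = Add(Mul(293, Mul(-450, Rational(1, 457))), Mul(-83, Pow(Add(36, -137), -1))) = Add(Mul(293, Rational(-450, 457)), Mul(-83, Pow(-101, -1))) = Add(Rational(-131850, 457), Mul(-83, Rational(-1, 101))) = Add(Rational(-131850, 457), Rational(83, 101)) = Rational(-13278919, 46157)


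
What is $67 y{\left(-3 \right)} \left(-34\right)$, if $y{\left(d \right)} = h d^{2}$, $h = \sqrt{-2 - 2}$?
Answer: $- 41004 i \approx - 41004.0 i$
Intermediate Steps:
$h = 2 i$ ($h = \sqrt{-4} = 2 i \approx 2.0 i$)
$y{\left(d \right)} = 2 i d^{2}$
$67 y{\left(-3 \right)} \left(-34\right) = 67 \cdot 2 i \left(-3\right)^{2} \left(-34\right) = 67 \cdot 2 i 9 \left(-34\right) = 67 \cdot 18 i \left(-34\right) = 1206 i \left(-34\right) = - 41004 i$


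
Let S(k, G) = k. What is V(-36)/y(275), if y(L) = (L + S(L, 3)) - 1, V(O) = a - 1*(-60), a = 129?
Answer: 21/61 ≈ 0.34426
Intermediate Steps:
V(O) = 189 (V(O) = 129 - 1*(-60) = 129 + 60 = 189)
y(L) = -1 + 2*L (y(L) = (L + L) - 1 = 2*L - 1 = -1 + 2*L)
V(-36)/y(275) = 189/(-1 + 2*275) = 189/(-1 + 550) = 189/549 = 189*(1/549) = 21/61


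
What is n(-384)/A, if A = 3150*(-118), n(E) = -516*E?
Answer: -5504/10325 ≈ -0.53308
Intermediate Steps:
A = -371700
n(-384)/A = -516*(-384)/(-371700) = 198144*(-1/371700) = -5504/10325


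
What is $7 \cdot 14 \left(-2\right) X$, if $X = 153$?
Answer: $-29988$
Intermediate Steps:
$7 \cdot 14 \left(-2\right) X = 7 \cdot 14 \left(-2\right) 153 = 98 \left(-2\right) 153 = \left(-196\right) 153 = -29988$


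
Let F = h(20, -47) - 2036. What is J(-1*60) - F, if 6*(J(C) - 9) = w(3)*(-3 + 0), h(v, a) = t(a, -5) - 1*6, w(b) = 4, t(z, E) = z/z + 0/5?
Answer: 2048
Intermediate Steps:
t(z, E) = 1 (t(z, E) = 1 + 0*(⅕) = 1 + 0 = 1)
h(v, a) = -5 (h(v, a) = 1 - 1*6 = 1 - 6 = -5)
J(C) = 7 (J(C) = 9 + (4*(-3 + 0))/6 = 9 + (4*(-3))/6 = 9 + (⅙)*(-12) = 9 - 2 = 7)
F = -2041 (F = -5 - 2036 = -2041)
J(-1*60) - F = 7 - 1*(-2041) = 7 + 2041 = 2048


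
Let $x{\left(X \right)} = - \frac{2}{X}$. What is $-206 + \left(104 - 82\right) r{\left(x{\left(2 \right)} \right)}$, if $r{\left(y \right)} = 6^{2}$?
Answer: $586$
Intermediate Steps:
$r{\left(y \right)} = 36$
$-206 + \left(104 - 82\right) r{\left(x{\left(2 \right)} \right)} = -206 + \left(104 - 82\right) 36 = -206 + 22 \cdot 36 = -206 + 792 = 586$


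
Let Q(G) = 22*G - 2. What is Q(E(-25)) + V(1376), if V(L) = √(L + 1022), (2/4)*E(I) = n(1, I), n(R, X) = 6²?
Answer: 1582 + √2398 ≈ 1631.0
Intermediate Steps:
n(R, X) = 36
E(I) = 72 (E(I) = 2*36 = 72)
Q(G) = -2 + 22*G
V(L) = √(1022 + L)
Q(E(-25)) + V(1376) = (-2 + 22*72) + √(1022 + 1376) = (-2 + 1584) + √2398 = 1582 + √2398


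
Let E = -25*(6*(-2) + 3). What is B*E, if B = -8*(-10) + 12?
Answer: 20700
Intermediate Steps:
E = 225 (E = -25*(-12 + 3) = -25*(-9) = 225)
B = 92 (B = 80 + 12 = 92)
B*E = 92*225 = 20700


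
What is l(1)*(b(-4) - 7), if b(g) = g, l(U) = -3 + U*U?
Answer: 22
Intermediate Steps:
l(U) = -3 + U**2
l(1)*(b(-4) - 7) = (-3 + 1**2)*(-4 - 7) = (-3 + 1)*(-11) = -2*(-11) = 22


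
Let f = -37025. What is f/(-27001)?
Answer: 37025/27001 ≈ 1.3712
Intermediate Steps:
f/(-27001) = -37025/(-27001) = -37025*(-1/27001) = 37025/27001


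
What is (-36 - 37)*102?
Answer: -7446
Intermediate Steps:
(-36 - 37)*102 = -73*102 = -7446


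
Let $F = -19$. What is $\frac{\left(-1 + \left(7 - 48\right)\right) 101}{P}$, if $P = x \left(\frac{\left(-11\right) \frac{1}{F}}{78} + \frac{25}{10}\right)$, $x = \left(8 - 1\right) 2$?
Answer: $- \frac{224523}{1858} \approx -120.84$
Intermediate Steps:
$x = 14$ ($x = 7 \cdot 2 = 14$)
$P = \frac{26012}{741}$ ($P = 14 \left(\frac{\left(-11\right) \frac{1}{-19}}{78} + \frac{25}{10}\right) = 14 \left(\left(-11\right) \left(- \frac{1}{19}\right) \frac{1}{78} + 25 \cdot \frac{1}{10}\right) = 14 \left(\frac{11}{19} \cdot \frac{1}{78} + \frac{5}{2}\right) = 14 \left(\frac{11}{1482} + \frac{5}{2}\right) = 14 \cdot \frac{1858}{741} = \frac{26012}{741} \approx 35.104$)
$\frac{\left(-1 + \left(7 - 48\right)\right) 101}{P} = \frac{\left(-1 + \left(7 - 48\right)\right) 101}{\frac{26012}{741}} = \left(-1 + \left(7 - 48\right)\right) 101 \cdot \frac{741}{26012} = \left(-1 - 41\right) 101 \cdot \frac{741}{26012} = \left(-42\right) 101 \cdot \frac{741}{26012} = \left(-4242\right) \frac{741}{26012} = - \frac{224523}{1858}$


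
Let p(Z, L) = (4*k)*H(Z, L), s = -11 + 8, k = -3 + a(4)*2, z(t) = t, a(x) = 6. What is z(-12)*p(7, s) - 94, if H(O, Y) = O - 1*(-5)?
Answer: -5278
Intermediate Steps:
H(O, Y) = 5 + O (H(O, Y) = O + 5 = 5 + O)
k = 9 (k = -3 + 6*2 = -3 + 12 = 9)
s = -3
p(Z, L) = 180 + 36*Z (p(Z, L) = (4*9)*(5 + Z) = 36*(5 + Z) = 180 + 36*Z)
z(-12)*p(7, s) - 94 = -12*(180 + 36*7) - 94 = -12*(180 + 252) - 94 = -12*432 - 94 = -5184 - 94 = -5278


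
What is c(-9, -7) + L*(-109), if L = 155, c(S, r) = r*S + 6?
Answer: -16826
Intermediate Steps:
c(S, r) = 6 + S*r (c(S, r) = S*r + 6 = 6 + S*r)
c(-9, -7) + L*(-109) = (6 - 9*(-7)) + 155*(-109) = (6 + 63) - 16895 = 69 - 16895 = -16826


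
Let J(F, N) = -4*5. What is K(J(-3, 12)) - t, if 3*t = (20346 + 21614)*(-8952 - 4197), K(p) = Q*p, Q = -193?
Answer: 183914540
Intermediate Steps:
J(F, N) = -20
K(p) = -193*p
t = -183910680 (t = ((20346 + 21614)*(-8952 - 4197))/3 = (41960*(-13149))/3 = (⅓)*(-551732040) = -183910680)
K(J(-3, 12)) - t = -193*(-20) - 1*(-183910680) = 3860 + 183910680 = 183914540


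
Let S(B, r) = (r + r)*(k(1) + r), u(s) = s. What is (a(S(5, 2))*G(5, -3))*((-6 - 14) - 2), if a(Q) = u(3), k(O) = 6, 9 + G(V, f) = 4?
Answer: 330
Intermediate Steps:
G(V, f) = -5 (G(V, f) = -9 + 4 = -5)
S(B, r) = 2*r*(6 + r) (S(B, r) = (r + r)*(6 + r) = (2*r)*(6 + r) = 2*r*(6 + r))
a(Q) = 3
(a(S(5, 2))*G(5, -3))*((-6 - 14) - 2) = (3*(-5))*((-6 - 14) - 2) = -15*(-20 - 2) = -15*(-22) = 330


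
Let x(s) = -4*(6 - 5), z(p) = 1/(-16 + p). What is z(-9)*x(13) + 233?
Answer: 5829/25 ≈ 233.16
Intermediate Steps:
x(s) = -4 (x(s) = -4*1 = -4)
z(-9)*x(13) + 233 = -4/(-16 - 9) + 233 = -4/(-25) + 233 = -1/25*(-4) + 233 = 4/25 + 233 = 5829/25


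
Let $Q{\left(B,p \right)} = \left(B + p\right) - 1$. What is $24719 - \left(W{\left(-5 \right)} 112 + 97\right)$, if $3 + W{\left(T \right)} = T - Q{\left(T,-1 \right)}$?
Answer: $24734$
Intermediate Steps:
$Q{\left(B,p \right)} = -1 + B + p$
$W{\left(T \right)} = -1$ ($W{\left(T \right)} = -3 + \left(T - \left(-1 + T - 1\right)\right) = -3 + \left(T - \left(-2 + T\right)\right) = -3 + 2 = -1$)
$24719 - \left(W{\left(-5 \right)} 112 + 97\right) = 24719 - \left(\left(-1\right) 112 + 97\right) = 24719 - \left(-112 + 97\right) = 24719 - -15 = 24719 + 15 = 24734$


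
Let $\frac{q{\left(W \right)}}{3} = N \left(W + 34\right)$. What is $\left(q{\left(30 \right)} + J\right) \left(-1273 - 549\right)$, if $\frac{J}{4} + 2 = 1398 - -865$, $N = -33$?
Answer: $-4933976$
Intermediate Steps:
$J = 9044$ ($J = -8 + 4 \left(1398 - -865\right) = -8 + 4 \left(1398 + 865\right) = -8 + 4 \cdot 2263 = -8 + 9052 = 9044$)
$q{\left(W \right)} = -3366 - 99 W$ ($q{\left(W \right)} = 3 \left(- 33 \left(W + 34\right)\right) = 3 \left(- 33 \left(34 + W\right)\right) = 3 \left(-1122 - 33 W\right) = -3366 - 99 W$)
$\left(q{\left(30 \right)} + J\right) \left(-1273 - 549\right) = \left(\left(-3366 - 2970\right) + 9044\right) \left(-1273 - 549\right) = \left(\left(-3366 - 2970\right) + 9044\right) \left(-1822\right) = \left(-6336 + 9044\right) \left(-1822\right) = 2708 \left(-1822\right) = -4933976$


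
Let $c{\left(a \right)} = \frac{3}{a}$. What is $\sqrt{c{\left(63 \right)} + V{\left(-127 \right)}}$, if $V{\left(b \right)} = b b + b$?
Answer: $\frac{\sqrt{7056903}}{21} \approx 126.5$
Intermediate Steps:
$V{\left(b \right)} = b + b^{2}$ ($V{\left(b \right)} = b^{2} + b = b + b^{2}$)
$\sqrt{c{\left(63 \right)} + V{\left(-127 \right)}} = \sqrt{\frac{3}{63} - 127 \left(1 - 127\right)} = \sqrt{3 \cdot \frac{1}{63} - -16002} = \sqrt{\frac{1}{21} + 16002} = \sqrt{\frac{336043}{21}} = \frac{\sqrt{7056903}}{21}$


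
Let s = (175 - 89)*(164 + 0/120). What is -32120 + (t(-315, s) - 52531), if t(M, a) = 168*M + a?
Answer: -123467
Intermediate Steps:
s = 14104 (s = 86*(164 + 0*(1/120)) = 86*(164 + 0) = 86*164 = 14104)
t(M, a) = a + 168*M
-32120 + (t(-315, s) - 52531) = -32120 + ((14104 + 168*(-315)) - 52531) = -32120 + ((14104 - 52920) - 52531) = -32120 + (-38816 - 52531) = -32120 - 91347 = -123467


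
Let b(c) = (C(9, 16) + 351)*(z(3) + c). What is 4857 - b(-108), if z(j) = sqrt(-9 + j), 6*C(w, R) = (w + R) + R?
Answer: 43503 - 2147*I*sqrt(6)/6 ≈ 43503.0 - 876.51*I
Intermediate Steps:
C(w, R) = R/3 + w/6 (C(w, R) = ((w + R) + R)/6 = ((R + w) + R)/6 = (w + 2*R)/6 = R/3 + w/6)
b(c) = 2147*c/6 + 2147*I*sqrt(6)/6 (b(c) = (((1/3)*16 + (1/6)*9) + 351)*(sqrt(-9 + 3) + c) = ((16/3 + 3/2) + 351)*(sqrt(-6) + c) = (41/6 + 351)*(I*sqrt(6) + c) = 2147*(c + I*sqrt(6))/6 = 2147*c/6 + 2147*I*sqrt(6)/6)
4857 - b(-108) = 4857 - ((2147/6)*(-108) + 2147*I*sqrt(6)/6) = 4857 - (-38646 + 2147*I*sqrt(6)/6) = 4857 + (38646 - 2147*I*sqrt(6)/6) = 43503 - 2147*I*sqrt(6)/6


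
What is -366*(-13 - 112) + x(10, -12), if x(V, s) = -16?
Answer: 45734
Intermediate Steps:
-366*(-13 - 112) + x(10, -12) = -366*(-13 - 112) - 16 = -366*(-125) - 16 = 45750 - 16 = 45734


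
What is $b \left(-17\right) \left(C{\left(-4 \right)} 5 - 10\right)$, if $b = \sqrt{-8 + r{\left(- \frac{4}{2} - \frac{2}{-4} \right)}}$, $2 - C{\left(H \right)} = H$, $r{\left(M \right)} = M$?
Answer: $- 170 i \sqrt{38} \approx - 1048.0 i$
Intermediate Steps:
$C{\left(H \right)} = 2 - H$
$b = \frac{i \sqrt{38}}{2}$ ($b = \sqrt{-8 - \left(2 - \frac{1}{2}\right)} = \sqrt{-8 - \frac{3}{2}} = \sqrt{- \frac{19}{2}} = \frac{i \sqrt{38}}{2} \approx 3.0822 i$)
$b \left(-17\right) \left(C{\left(-4 \right)} 5 - 10\right) = \frac{i \sqrt{38}}{2} \left(-17\right) \left(\left(2 - -4\right) 5 - 10\right) = - \frac{17 i \sqrt{38}}{2} \left(\left(2 + 4\right) 5 - 10\right) = - \frac{17 i \sqrt{38}}{2} \left(6 \cdot 5 - 10\right) = - \frac{17 i \sqrt{38}}{2} \left(30 - 10\right) = - \frac{17 i \sqrt{38}}{2} \cdot 20 = - 170 i \sqrt{38}$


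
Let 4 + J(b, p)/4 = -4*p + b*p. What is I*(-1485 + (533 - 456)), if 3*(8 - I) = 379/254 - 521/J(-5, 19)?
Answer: -681043616/66675 ≈ -10214.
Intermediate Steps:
J(b, p) = -16 - 16*p + 4*b*p (J(b, p) = -16 + 4*(-4*p + b*p) = -16 + (-16*p + 4*b*p) = -16 - 16*p + 4*b*p)
I = 1934783/266700 (I = 8 - (379/254 - 521/(-16 - 16*19 + 4*(-5)*19))/3 = 8 - (379*(1/254) - 521/(-16 - 304 - 380))/3 = 8 - (379/254 - 521/(-700))/3 = 8 - (379/254 - 521*(-1/700))/3 = 8 - (379/254 + 521/700)/3 = 8 - ⅓*198817/88900 = 8 - 198817/266700 = 1934783/266700 ≈ 7.2545)
I*(-1485 + (533 - 456)) = 1934783*(-1485 + (533 - 456))/266700 = 1934783*(-1485 + 77)/266700 = (1934783/266700)*(-1408) = -681043616/66675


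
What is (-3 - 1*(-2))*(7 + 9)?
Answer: -16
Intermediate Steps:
(-3 - 1*(-2))*(7 + 9) = (-3 + 2)*16 = -1*16 = -16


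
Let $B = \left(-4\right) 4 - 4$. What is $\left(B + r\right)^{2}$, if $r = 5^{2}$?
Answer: $25$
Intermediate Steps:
$B = -20$ ($B = -16 - 4 = -20$)
$r = 25$
$\left(B + r\right)^{2} = \left(-20 + 25\right)^{2} = 5^{2} = 25$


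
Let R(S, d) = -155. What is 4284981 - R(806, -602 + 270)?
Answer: 4285136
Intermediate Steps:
4284981 - R(806, -602 + 270) = 4284981 - 1*(-155) = 4284981 + 155 = 4285136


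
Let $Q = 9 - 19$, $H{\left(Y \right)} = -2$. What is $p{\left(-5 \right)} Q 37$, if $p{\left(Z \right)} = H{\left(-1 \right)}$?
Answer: $740$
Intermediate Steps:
$p{\left(Z \right)} = -2$
$Q = -10$
$p{\left(-5 \right)} Q 37 = \left(-2\right) \left(-10\right) 37 = 20 \cdot 37 = 740$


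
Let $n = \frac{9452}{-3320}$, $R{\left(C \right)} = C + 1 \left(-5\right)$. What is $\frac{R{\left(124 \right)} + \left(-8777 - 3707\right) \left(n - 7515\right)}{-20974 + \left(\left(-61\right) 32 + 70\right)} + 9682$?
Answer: $\frac{52887131549}{9485240} \approx 5575.7$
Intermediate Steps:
$R{\left(C \right)} = -5 + C$ ($R{\left(C \right)} = C - 5 = -5 + C$)
$n = - \frac{2363}{830}$ ($n = 9452 \left(- \frac{1}{3320}\right) = - \frac{2363}{830} \approx -2.847$)
$\frac{R{\left(124 \right)} + \left(-8777 - 3707\right) \left(n - 7515\right)}{-20974 + \left(\left(-61\right) 32 + 70\right)} + 9682 = \frac{\left(-5 + 124\right) + \left(-8777 - 3707\right) \left(- \frac{2363}{830} - 7515\right)}{-20974 + \left(\left(-61\right) 32 + 70\right)} + 9682 = \frac{119 - - \frac{38948912746}{415}}{-20974 + \left(-1952 + 70\right)} + 9682 = \frac{119 + \frac{38948912746}{415}}{-20974 - 1882} + 9682 = \frac{38948962131}{415 \left(-22856\right)} + 9682 = \frac{38948962131}{415} \left(- \frac{1}{22856}\right) + 9682 = - \frac{38948962131}{9485240} + 9682 = \frac{52887131549}{9485240}$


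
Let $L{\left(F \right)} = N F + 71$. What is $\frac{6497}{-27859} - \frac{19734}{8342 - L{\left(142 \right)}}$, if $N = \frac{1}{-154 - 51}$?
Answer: $- \frac{123719692139}{47240422723} \approx -2.6189$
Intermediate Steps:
$N = - \frac{1}{205}$ ($N = \frac{1}{-205} = - \frac{1}{205} \approx -0.0048781$)
$L{\left(F \right)} = 71 - \frac{F}{205}$ ($L{\left(F \right)} = - \frac{F}{205} + 71 = 71 - \frac{F}{205}$)
$\frac{6497}{-27859} - \frac{19734}{8342 - L{\left(142 \right)}} = \frac{6497}{-27859} - \frac{19734}{8342 - \left(71 - \frac{142}{205}\right)} = 6497 \left(- \frac{1}{27859}\right) - \frac{19734}{8342 - \left(71 - \frac{142}{205}\right)} = - \frac{6497}{27859} - \frac{19734}{8342 - \frac{14413}{205}} = - \frac{6497}{27859} - \frac{19734}{\frac{1695697}{205}} = - \frac{6497}{27859} - \frac{4045470}{1695697} = - \frac{123719692139}{47240422723}$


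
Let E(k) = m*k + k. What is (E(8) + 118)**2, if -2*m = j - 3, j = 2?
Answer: 16900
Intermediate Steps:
m = 1/2 (m = -(2 - 3)/2 = -1/2*(-1) = 1/2 ≈ 0.50000)
E(k) = 3*k/2 (E(k) = k/2 + k = 3*k/2)
(E(8) + 118)**2 = ((3/2)*8 + 118)**2 = (12 + 118)**2 = 130**2 = 16900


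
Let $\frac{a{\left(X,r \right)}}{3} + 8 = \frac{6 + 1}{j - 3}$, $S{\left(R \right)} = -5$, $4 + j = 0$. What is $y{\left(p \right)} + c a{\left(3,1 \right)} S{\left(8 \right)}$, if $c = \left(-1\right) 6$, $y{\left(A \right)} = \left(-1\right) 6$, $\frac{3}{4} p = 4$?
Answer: $-816$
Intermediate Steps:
$j = -4$ ($j = -4 + 0 = -4$)
$p = \frac{16}{3}$ ($p = \frac{4}{3} \cdot 4 = \frac{16}{3} \approx 5.3333$)
$a{\left(X,r \right)} = -27$ ($a{\left(X,r \right)} = -24 + 3 \frac{6 + 1}{-4 - 3} = -24 + 3 \frac{7}{-7} = -24 + 3 \cdot 7 \left(- \frac{1}{7}\right) = -24 + 3 \left(-1\right) = -24 - 3 = -27$)
$y{\left(A \right)} = -6$
$c = -6$
$y{\left(p \right)} + c a{\left(3,1 \right)} S{\left(8 \right)} = -6 + \left(-6\right) \left(-27\right) \left(-5\right) = -6 + 162 \left(-5\right) = -6 - 810 = -816$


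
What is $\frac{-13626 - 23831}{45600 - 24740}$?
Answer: $- \frac{5351}{2980} \approx -1.7956$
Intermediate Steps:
$\frac{-13626 - 23831}{45600 - 24740} = - \frac{37457}{20860} = \left(-37457\right) \frac{1}{20860} = - \frac{5351}{2980}$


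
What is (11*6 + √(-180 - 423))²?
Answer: 3753 + 396*I*√67 ≈ 3753.0 + 3241.4*I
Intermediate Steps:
(11*6 + √(-180 - 423))² = (66 + √(-603))² = (66 + 3*I*√67)²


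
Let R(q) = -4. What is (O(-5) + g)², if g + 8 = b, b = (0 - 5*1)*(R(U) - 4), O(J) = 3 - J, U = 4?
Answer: 1600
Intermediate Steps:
b = 40 (b = (0 - 5*1)*(-4 - 4) = (0 - 5)*(-8) = -5*(-8) = 40)
g = 32 (g = -8 + 40 = 32)
(O(-5) + g)² = ((3 - 1*(-5)) + 32)² = ((3 + 5) + 32)² = (8 + 32)² = 40² = 1600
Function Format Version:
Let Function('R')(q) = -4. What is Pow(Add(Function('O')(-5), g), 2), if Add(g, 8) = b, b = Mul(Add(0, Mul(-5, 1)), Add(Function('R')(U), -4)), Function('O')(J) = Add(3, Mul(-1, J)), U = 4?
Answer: 1600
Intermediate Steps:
b = 40 (b = Mul(Add(0, Mul(-5, 1)), Add(-4, -4)) = Mul(Add(0, -5), -8) = Mul(-5, -8) = 40)
g = 32 (g = Add(-8, 40) = 32)
Pow(Add(Function('O')(-5), g), 2) = Pow(Add(Add(3, Mul(-1, -5)), 32), 2) = Pow(Add(Add(3, 5), 32), 2) = Pow(Add(8, 32), 2) = Pow(40, 2) = 1600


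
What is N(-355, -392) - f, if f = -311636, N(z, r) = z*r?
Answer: 450796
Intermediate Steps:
N(z, r) = r*z
N(-355, -392) - f = -392*(-355) - 1*(-311636) = 139160 + 311636 = 450796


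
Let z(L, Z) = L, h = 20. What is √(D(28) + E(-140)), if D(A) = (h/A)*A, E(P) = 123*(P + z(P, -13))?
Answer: 2*I*√8605 ≈ 185.53*I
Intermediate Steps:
E(P) = 246*P (E(P) = 123*(P + P) = 123*(2*P) = 246*P)
D(A) = 20 (D(A) = (20/A)*A = 20)
√(D(28) + E(-140)) = √(20 + 246*(-140)) = √(20 - 34440) = √(-34420) = 2*I*√8605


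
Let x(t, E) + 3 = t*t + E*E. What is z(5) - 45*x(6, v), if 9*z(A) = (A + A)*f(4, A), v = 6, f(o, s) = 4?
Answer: -27905/9 ≈ -3100.6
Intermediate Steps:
x(t, E) = -3 + E² + t² (x(t, E) = -3 + (t*t + E*E) = -3 + (t² + E²) = -3 + (E² + t²) = -3 + E² + t²)
z(A) = 8*A/9 (z(A) = ((A + A)*4)/9 = ((2*A)*4)/9 = (8*A)/9 = 8*A/9)
z(5) - 45*x(6, v) = (8/9)*5 - 45*(-3 + 6² + 6²) = 40/9 - 45*(-3 + 36 + 36) = 40/9 - 45*69 = 40/9 - 3105 = -27905/9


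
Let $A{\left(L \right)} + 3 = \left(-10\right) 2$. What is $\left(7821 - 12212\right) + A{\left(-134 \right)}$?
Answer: $-4414$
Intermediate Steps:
$A{\left(L \right)} = -23$ ($A{\left(L \right)} = -3 - 20 = -23$)
$\left(7821 - 12212\right) + A{\left(-134 \right)} = \left(7821 - 12212\right) - 23 = -4391 - 23 = -4414$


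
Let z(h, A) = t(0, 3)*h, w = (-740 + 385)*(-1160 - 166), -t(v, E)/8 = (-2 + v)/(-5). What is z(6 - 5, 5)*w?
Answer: -1506336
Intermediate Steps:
t(v, E) = -16/5 + 8*v/5 (t(v, E) = -8*(-2 + v)/(-5) = -8*(-2 + v)*(-1)/5 = -8*(2/5 - v/5) = -16/5 + 8*v/5)
w = 470730 (w = -355*(-1326) = 470730)
z(h, A) = -16*h/5 (z(h, A) = (-16/5 + (8/5)*0)*h = (-16/5 + 0)*h = -16*h/5)
z(6 - 5, 5)*w = -16*(6 - 5)/5*470730 = -16/5*1*470730 = -16/5*470730 = -1506336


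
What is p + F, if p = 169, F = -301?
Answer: -132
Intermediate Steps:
p + F = 169 - 301 = -132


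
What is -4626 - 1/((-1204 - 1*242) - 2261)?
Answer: -17148581/3707 ≈ -4626.0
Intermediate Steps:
-4626 - 1/((-1204 - 1*242) - 2261) = -4626 - 1/((-1204 - 242) - 2261) = -4626 - 1/(-1446 - 2261) = -4626 - 1/(-3707) = -4626 - 1*(-1/3707) = -4626 + 1/3707 = -17148581/3707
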